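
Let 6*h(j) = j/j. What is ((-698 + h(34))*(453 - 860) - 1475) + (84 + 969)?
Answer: 1701577/6 ≈ 2.8360e+5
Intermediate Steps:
h(j) = ⅙ (h(j) = (j/j)/6 = (⅙)*1 = ⅙)
((-698 + h(34))*(453 - 860) - 1475) + (84 + 969) = ((-698 + ⅙)*(453 - 860) - 1475) + (84 + 969) = (-4187/6*(-407) - 1475) + 1053 = (1704109/6 - 1475) + 1053 = 1695259/6 + 1053 = 1701577/6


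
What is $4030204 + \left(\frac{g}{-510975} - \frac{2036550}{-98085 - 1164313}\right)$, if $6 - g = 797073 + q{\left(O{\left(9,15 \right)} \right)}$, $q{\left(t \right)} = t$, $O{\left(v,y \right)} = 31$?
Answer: $\frac{1299850262300719727}{322526909025} \approx 4.0302 \cdot 10^{6}$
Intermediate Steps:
$g = -797098$ ($g = 6 - \left(797073 + 31\right) = 6 - 797104 = -797098$)
$4030204 + \left(\frac{g}{-510975} - \frac{2036550}{-98085 - 1164313}\right) = 4030204 - \left(- \frac{797098}{510975} + \frac{2036550}{-98085 - 1164313}\right) = 4030204 - \left(- \frac{797098}{510975} + \frac{2036550}{-1262398}\right) = 4030204 + \left(\frac{797098}{510975} - - \frac{1018275}{631199}\right) = 4030204 + \left(\frac{797098}{510975} + \frac{1018275}{631199}\right) = 4030204 + \frac{1023440528627}{322526909025} = \frac{1299850262300719727}{322526909025}$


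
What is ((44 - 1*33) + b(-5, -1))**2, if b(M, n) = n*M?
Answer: 256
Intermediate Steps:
b(M, n) = M*n
((44 - 1*33) + b(-5, -1))**2 = ((44 - 1*33) - 5*(-1))**2 = ((44 - 33) + 5)**2 = (11 + 5)**2 = 16**2 = 256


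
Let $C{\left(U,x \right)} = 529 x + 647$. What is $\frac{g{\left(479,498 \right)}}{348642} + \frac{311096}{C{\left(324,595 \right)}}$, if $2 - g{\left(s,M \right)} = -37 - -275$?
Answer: $\frac{9032224730}{9163532007} \approx 0.98567$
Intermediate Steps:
$g{\left(s,M \right)} = -236$ ($g{\left(s,M \right)} = 2 - \left(-37 - -275\right) = 2 - \left(-37 + 275\right) = 2 - 238 = -236$)
$C{\left(U,x \right)} = 647 + 529 x$
$\frac{g{\left(479,498 \right)}}{348642} + \frac{311096}{C{\left(324,595 \right)}} = - \frac{236}{348642} + \frac{311096}{647 + 529 \cdot 595} = \left(-236\right) \frac{1}{348642} + \frac{311096}{647 + 314755} = - \frac{118}{174321} + \frac{311096}{315402} = - \frac{118}{174321} + 311096 \cdot \frac{1}{315402} = - \frac{118}{174321} + \frac{155548}{157701} = \frac{9032224730}{9163532007}$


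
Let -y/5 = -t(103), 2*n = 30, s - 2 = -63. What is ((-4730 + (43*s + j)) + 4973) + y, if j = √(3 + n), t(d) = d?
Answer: -1865 + 3*√2 ≈ -1860.8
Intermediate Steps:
s = -61 (s = 2 - 63 = -61)
n = 15 (n = (½)*30 = 15)
j = 3*√2 (j = √(3 + 15) = √18 = 3*√2 ≈ 4.2426)
y = 515 (y = -(-5)*103 = -5*(-103) = 515)
((-4730 + (43*s + j)) + 4973) + y = ((-4730 + (43*(-61) + 3*√2)) + 4973) + 515 = ((-4730 + (-2623 + 3*√2)) + 4973) + 515 = ((-7353 + 3*√2) + 4973) + 515 = (-2380 + 3*√2) + 515 = -1865 + 3*√2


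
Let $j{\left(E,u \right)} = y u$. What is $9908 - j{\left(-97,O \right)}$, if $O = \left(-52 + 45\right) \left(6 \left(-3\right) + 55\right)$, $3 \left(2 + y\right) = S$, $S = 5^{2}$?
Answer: $\frac{34645}{3} \approx 11548.0$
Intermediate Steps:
$S = 25$
$y = \frac{19}{3}$ ($y = -2 + \frac{1}{3} \cdot 25 = -2 + \frac{25}{3} = \frac{19}{3} \approx 6.3333$)
$O = -259$ ($O = - 7 \left(-18 + 55\right) = \left(-7\right) 37 = -259$)
$j{\left(E,u \right)} = \frac{19 u}{3}$
$9908 - j{\left(-97,O \right)} = 9908 - \frac{19}{3} \left(-259\right) = 9908 - - \frac{4921}{3} = 9908 + \frac{4921}{3} = \frac{34645}{3}$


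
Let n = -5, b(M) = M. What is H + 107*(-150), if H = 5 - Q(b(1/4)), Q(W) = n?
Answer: -16040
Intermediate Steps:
Q(W) = -5
H = 10 (H = 5 - 1*(-5) = 5 + 5 = 10)
H + 107*(-150) = 10 + 107*(-150) = 10 - 16050 = -16040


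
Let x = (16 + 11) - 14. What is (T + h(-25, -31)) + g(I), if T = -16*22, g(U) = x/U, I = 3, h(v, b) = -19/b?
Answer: -32276/93 ≈ -347.05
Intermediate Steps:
x = 13 (x = 27 - 14 = 13)
g(U) = 13/U
T = -352
(T + h(-25, -31)) + g(I) = (-352 - 19/(-31)) + 13/3 = (-352 - 19*(-1/31)) + 13*(1/3) = (-352 + 19/31) + 13/3 = -10893/31 + 13/3 = -32276/93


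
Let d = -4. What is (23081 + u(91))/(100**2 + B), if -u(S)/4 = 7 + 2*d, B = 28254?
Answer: 23085/38254 ≈ 0.60347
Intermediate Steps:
u(S) = 4 (u(S) = -4*(7 + 2*(-4)) = -4*(7 - 8) = -4*(-1) = 4)
(23081 + u(91))/(100**2 + B) = (23081 + 4)/(100**2 + 28254) = 23085/(10000 + 28254) = 23085/38254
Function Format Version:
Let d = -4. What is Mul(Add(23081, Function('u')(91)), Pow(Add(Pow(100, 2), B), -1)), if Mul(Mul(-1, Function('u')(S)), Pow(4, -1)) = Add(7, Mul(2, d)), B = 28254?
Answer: Rational(23085, 38254) ≈ 0.60347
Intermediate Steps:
Function('u')(S) = 4 (Function('u')(S) = Mul(-4, Add(7, Mul(2, -4))) = Mul(-4, Add(7, -8)) = Mul(-4, -1) = 4)
Mul(Add(23081, Function('u')(91)), Pow(Add(Pow(100, 2), B), -1)) = Mul(Add(23081, 4), Pow(Add(Pow(100, 2), 28254), -1)) = Mul(23085, Pow(Add(10000, 28254), -1)) = Mul(23085, Pow(38254, -1)) = Mul(23085, Rational(1, 38254)) = Rational(23085, 38254)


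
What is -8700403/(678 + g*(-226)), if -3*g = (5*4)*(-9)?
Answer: 8700403/12882 ≈ 675.39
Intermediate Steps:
g = 60 (g = -5*4*(-9)/3 = -20*(-9)/3 = -⅓*(-180) = 60)
-8700403/(678 + g*(-226)) = -8700403/(678 + 60*(-226)) = -8700403/(678 - 13560) = -8700403/(-12882) = -8700403*(-1/12882) = 8700403/12882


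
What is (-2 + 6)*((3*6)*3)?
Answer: 216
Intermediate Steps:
(-2 + 6)*((3*6)*3) = 4*(18*3) = 4*54 = 216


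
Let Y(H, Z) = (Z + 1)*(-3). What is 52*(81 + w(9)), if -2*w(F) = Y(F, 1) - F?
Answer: 4602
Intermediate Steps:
Y(H, Z) = -3 - 3*Z (Y(H, Z) = (1 + Z)*(-3) = -3 - 3*Z)
w(F) = 3 + F/2 (w(F) = -((-3 - 3*1) - F)/2 = -((-3 - 3) - F)/2 = -(-6 - F)/2 = 3 + F/2)
52*(81 + w(9)) = 52*(81 + (3 + (1/2)*9)) = 52*(81 + (3 + 9/2)) = 52*(81 + 15/2) = 52*(177/2) = 4602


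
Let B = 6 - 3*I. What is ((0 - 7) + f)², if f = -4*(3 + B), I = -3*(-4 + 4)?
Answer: 1849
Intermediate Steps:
I = 0 (I = -3*0 = 0)
B = 6 (B = 6 - 3*0 = 6 + 0 = 6)
f = -36 (f = -4*(3 + 6) = -4*9 = -36)
((0 - 7) + f)² = ((0 - 7) - 36)² = (-7 - 36)² = (-43)² = 1849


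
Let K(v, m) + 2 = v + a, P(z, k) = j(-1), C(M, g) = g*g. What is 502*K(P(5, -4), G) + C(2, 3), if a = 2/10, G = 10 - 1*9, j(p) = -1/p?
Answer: -1963/5 ≈ -392.60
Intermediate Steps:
C(M, g) = g**2
P(z, k) = 1 (P(z, k) = -1/(-1) = -1*(-1) = 1)
G = 1 (G = 10 - 9 = 1)
a = 1/5 (a = 2*(1/10) = 1/5 ≈ 0.20000)
K(v, m) = -9/5 + v (K(v, m) = -2 + (v + 1/5) = -2 + (1/5 + v) = -9/5 + v)
502*K(P(5, -4), G) + C(2, 3) = 502*(-9/5 + 1) + 3**2 = 502*(-4/5) + 9 = -2008/5 + 9 = -1963/5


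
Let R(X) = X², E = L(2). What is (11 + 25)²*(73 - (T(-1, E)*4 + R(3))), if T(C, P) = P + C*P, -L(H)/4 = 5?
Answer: 82944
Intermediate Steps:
L(H) = -20 (L(H) = -4*5 = -20)
E = -20
(11 + 25)²*(73 - (T(-1, E)*4 + R(3))) = (11 + 25)²*(73 - (-20*(1 - 1)*4 + 3²)) = 36²*(73 - (-20*0*4 + 9)) = 1296*(73 - (0*4 + 9)) = 1296*(73 - (0 + 9)) = 1296*(73 - 1*9) = 1296*(73 - 9) = 1296*64 = 82944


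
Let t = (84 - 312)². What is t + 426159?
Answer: 478143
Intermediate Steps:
t = 51984 (t = (-228)² = 51984)
t + 426159 = 51984 + 426159 = 478143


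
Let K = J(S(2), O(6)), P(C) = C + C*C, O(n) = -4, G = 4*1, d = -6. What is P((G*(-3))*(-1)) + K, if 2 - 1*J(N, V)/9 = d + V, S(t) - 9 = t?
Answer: 264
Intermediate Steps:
S(t) = 9 + t
G = 4
J(N, V) = 72 - 9*V (J(N, V) = 18 - 9*(-6 + V) = 18 + (54 - 9*V) = 72 - 9*V)
P(C) = C + C²
K = 108 (K = 72 - 9*(-4) = 72 + 36 = 108)
P((G*(-3))*(-1)) + K = ((4*(-3))*(-1))*(1 + (4*(-3))*(-1)) + 108 = (-12*(-1))*(1 - 12*(-1)) + 108 = 12*(1 + 12) + 108 = 12*13 + 108 = 156 + 108 = 264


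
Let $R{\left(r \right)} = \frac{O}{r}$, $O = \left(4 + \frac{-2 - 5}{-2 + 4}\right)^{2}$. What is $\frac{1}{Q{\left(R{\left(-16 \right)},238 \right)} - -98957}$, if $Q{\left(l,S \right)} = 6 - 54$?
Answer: $\frac{1}{98909} \approx 1.011 \cdot 10^{-5}$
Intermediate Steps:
$O = \frac{1}{4}$ ($O = \left(4 - \frac{7}{2}\right)^{2} = \left(\frac{1}{2}\right)^{2} = \frac{1}{4} \approx 0.25$)
$R{\left(r \right)} = \frac{1}{4 r}$
$Q{\left(l,S \right)} = -48$ ($Q{\left(l,S \right)} = 6 - 54 = -48$)
$\frac{1}{Q{\left(R{\left(-16 \right)},238 \right)} - -98957} = \frac{1}{-48 - -98957} = \frac{1}{-48 + 98957} = \frac{1}{98909}$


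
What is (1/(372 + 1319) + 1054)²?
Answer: 3176646759225/2859481 ≈ 1.1109e+6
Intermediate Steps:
(1/(372 + 1319) + 1054)² = (1/1691 + 1054)² = (1782315/1691)² = 3176646759225/2859481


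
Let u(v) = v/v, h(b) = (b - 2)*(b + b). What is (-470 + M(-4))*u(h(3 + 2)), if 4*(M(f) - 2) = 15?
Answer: -1857/4 ≈ -464.25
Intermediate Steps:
M(f) = 23/4 (M(f) = 2 + (1/4)*15 = 2 + 15/4 = 23/4)
h(b) = 2*b*(-2 + b) (h(b) = (-2 + b)*(2*b) = 2*b*(-2 + b))
u(v) = 1
(-470 + M(-4))*u(h(3 + 2)) = (-470 + 23/4)*1 = -1857/4*1 = -1857/4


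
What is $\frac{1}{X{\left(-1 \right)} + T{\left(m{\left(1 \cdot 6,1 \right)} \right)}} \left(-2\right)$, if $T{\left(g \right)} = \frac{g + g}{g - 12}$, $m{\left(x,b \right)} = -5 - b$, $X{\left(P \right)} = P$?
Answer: $6$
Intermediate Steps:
$T{\left(g \right)} = \frac{2 g}{-12 + g}$ ($T{\left(g \right)} = \frac{2 g}{g - 12} = \frac{2 g}{-12 + g}$)
$\frac{1}{X{\left(-1 \right)} + T{\left(m{\left(1 \cdot 6,1 \right)} \right)}} \left(-2\right) = \frac{1}{-1 + \frac{2 \left(-5 - 1\right)}{-12 - 6}} \left(-2\right) = \frac{1}{-1 + 2 \left(-6\right) \frac{1}{-12 - 6}} \left(-2\right) = \frac{1}{-1 + 2 \left(-6\right) \frac{1}{-18}} \left(-2\right) = \frac{1}{-1 + 2 \left(-6\right) \left(- \frac{1}{18}\right)} \left(-2\right) = \frac{1}{-1 + \frac{2}{3}} \left(-2\right) = \frac{1}{- \frac{1}{3}} \left(-2\right) = \left(-3\right) \left(-2\right) = 6$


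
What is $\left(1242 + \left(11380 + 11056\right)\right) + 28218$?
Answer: $51896$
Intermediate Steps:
$\left(1242 + \left(11380 + 11056\right)\right) + 28218 = \left(1242 + 22436\right) + 28218 = 23678 + 28218 = 51896$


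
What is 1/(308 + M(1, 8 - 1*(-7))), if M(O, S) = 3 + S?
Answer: 1/326 ≈ 0.0030675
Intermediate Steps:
1/(308 + M(1, 8 - 1*(-7))) = 1/(308 + (3 + (8 - 1*(-7)))) = 1/(308 + (3 + (8 + 7))) = 1/(308 + (3 + 15)) = 1/(308 + 18) = 1/326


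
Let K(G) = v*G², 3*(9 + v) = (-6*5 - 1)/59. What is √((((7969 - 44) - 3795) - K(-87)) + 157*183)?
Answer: √356132909/59 ≈ 319.86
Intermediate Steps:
v = -1624/177 (v = -9 + ((-6*5 - 1)/59)/3 = -9 + ((-30 - 1)*(1/59))/3 = -9 + (-31*1/59)/3 = -9 + (⅓)*(-31/59) = -9 - 31/177 = -1624/177 ≈ -9.1751)
K(G) = -1624*G²/177
√((((7969 - 44) - 3795) - K(-87)) + 157*183) = √((((7969 - 44) - 3795) - (-1624)*(-87)²/177) + 157*183) = √(((7925 - 3795) - (-1624)*7569/177) + 28731) = √((4130 - 1*(-4097352/59)) + 28731) = √((4130 + 4097352/59) + 28731) = √(4341022/59 + 28731) = √(6036151/59) = √356132909/59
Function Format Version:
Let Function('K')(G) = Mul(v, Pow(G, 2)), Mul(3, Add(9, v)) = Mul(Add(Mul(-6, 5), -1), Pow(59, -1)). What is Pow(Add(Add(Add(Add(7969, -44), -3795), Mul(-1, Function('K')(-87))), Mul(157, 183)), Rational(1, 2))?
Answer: Mul(Rational(1, 59), Pow(356132909, Rational(1, 2))) ≈ 319.86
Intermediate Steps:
v = Rational(-1624, 177) (v = Add(-9, Mul(Rational(1, 3), Mul(Add(Mul(-6, 5), -1), Pow(59, -1)))) = Add(-9, Mul(Rational(1, 3), Mul(Add(-30, -1), Rational(1, 59)))) = Add(-9, Mul(Rational(1, 3), Mul(-31, Rational(1, 59)))) = Add(-9, Mul(Rational(1, 3), Rational(-31, 59))) = Add(-9, Rational(-31, 177)) = Rational(-1624, 177) ≈ -9.1751)
Function('K')(G) = Mul(Rational(-1624, 177), Pow(G, 2))
Pow(Add(Add(Add(Add(7969, -44), -3795), Mul(-1, Function('K')(-87))), Mul(157, 183)), Rational(1, 2)) = Pow(Add(Add(Add(Add(7969, -44), -3795), Mul(-1, Mul(Rational(-1624, 177), Pow(-87, 2)))), Mul(157, 183)), Rational(1, 2)) = Pow(Add(Add(Add(7925, -3795), Mul(-1, Mul(Rational(-1624, 177), 7569))), 28731), Rational(1, 2)) = Pow(Add(Add(4130, Mul(-1, Rational(-4097352, 59))), 28731), Rational(1, 2)) = Pow(Add(Add(4130, Rational(4097352, 59)), 28731), Rational(1, 2)) = Pow(Add(Rational(4341022, 59), 28731), Rational(1, 2)) = Pow(Rational(6036151, 59), Rational(1, 2)) = Mul(Rational(1, 59), Pow(356132909, Rational(1, 2)))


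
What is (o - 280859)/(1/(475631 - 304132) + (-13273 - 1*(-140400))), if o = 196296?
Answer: -14502469937/21802153374 ≈ -0.66518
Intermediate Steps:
(o - 280859)/(1/(475631 - 304132) + (-13273 - 1*(-140400))) = (196296 - 280859)/(1/(475631 - 304132) + (-13273 - 1*(-140400))) = -84563/(1/171499 + (-13273 + 140400)) = -84563/(1/171499 + 127127) = -84563/21802153374/171499 = -84563*171499/21802153374 = -14502469937/21802153374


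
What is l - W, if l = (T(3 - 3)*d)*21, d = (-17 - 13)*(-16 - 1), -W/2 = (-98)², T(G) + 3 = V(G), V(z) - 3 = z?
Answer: 19208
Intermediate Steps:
V(z) = 3 + z
T(G) = G (T(G) = -3 + (3 + G) = G)
W = -19208 (W = -2*(-98)² = -2*9604 = -19208)
d = 510 (d = -30*(-17) = 510)
l = 0 (l = ((3 - 3)*510)*21 = (0*510)*21 = 0*21 = 0)
l - W = 0 - 1*(-19208) = 0 + 19208 = 19208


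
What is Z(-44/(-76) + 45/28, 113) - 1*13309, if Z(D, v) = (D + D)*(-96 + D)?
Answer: -1941427375/141512 ≈ -13719.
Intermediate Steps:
Z(D, v) = 2*D*(-96 + D) (Z(D, v) = (2*D)*(-96 + D) = 2*D*(-96 + D))
Z(-44/(-76) + 45/28, 113) - 1*13309 = 2*(-44/(-76) + 45/28)*(-96 + (-44/(-76) + 45/28)) - 1*13309 = 2*(-44*(-1/76) + 45*(1/28))*(-96 + (-44*(-1/76) + 45*(1/28))) - 13309 = 2*(11/19 + 45/28)*(-96 + (11/19 + 45/28)) - 13309 = 2*(1163/532)*(-96 + 1163/532) - 13309 = 2*(1163/532)*(-49909/532) - 13309 = -58044167/141512 - 13309 = -1941427375/141512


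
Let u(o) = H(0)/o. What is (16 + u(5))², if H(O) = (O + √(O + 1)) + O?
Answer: 6561/25 ≈ 262.44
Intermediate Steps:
H(O) = √(1 + O) + 2*O (H(O) = (O + √(1 + O)) + O = √(1 + O) + 2*O)
u(o) = 1/o (u(o) = (√(1 + 0) + 2*0)/o = (√1 + 0)/o = (1 + 0)/o = 1/o)
(16 + u(5))² = (16 + 1/5)² = (16 + ⅕)² = (81/5)² = 6561/25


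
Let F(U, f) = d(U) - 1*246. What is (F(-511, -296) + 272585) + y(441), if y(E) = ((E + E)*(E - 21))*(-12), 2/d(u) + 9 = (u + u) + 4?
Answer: -4285610409/1027 ≈ -4.1729e+6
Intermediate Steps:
d(u) = 2/(-5 + 2*u) (d(u) = 2/(-9 + ((u + u) + 4)) = 2/(-9 + (2*u + 4)) = 2/(-9 + (4 + 2*u)) = 2/(-5 + 2*u))
F(U, f) = -246 + 2/(-5 + 2*U) (F(U, f) = 2/(-5 + 2*U) - 1*246 = 2/(-5 + 2*U) - 246 = -246 + 2/(-5 + 2*U))
y(E) = -24*E*(-21 + E) (y(E) = ((2*E)*(-21 + E))*(-12) = (2*E*(-21 + E))*(-12) = -24*E*(-21 + E))
(F(-511, -296) + 272585) + y(441) = (4*(308 - 123*(-511))/(-5 + 2*(-511)) + 272585) + 24*441*(21 - 1*441) = (4*(308 + 62853)/(-5 - 1022) + 272585) + 24*441*(21 - 441) = (4*63161/(-1027) + 272585) + 24*441*(-420) = (4*(-1/1027)*63161 + 272585) - 4445280 = (-252644/1027 + 272585) - 4445280 = 279692151/1027 - 4445280 = -4285610409/1027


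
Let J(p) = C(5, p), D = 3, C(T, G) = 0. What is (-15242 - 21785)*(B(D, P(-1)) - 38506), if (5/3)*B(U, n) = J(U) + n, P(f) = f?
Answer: 7128919391/5 ≈ 1.4258e+9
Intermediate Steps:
J(p) = 0
B(U, n) = 3*n/5 (B(U, n) = 3*(0 + n)/5 = 3*n/5)
(-15242 - 21785)*(B(D, P(-1)) - 38506) = (-15242 - 21785)*((3/5)*(-1) - 38506) = -37027*(-3/5 - 38506) = -37027*(-192533/5) = 7128919391/5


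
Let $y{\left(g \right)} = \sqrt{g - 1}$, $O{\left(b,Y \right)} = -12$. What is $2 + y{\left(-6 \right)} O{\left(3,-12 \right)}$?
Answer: $2 - 12 i \sqrt{7} \approx 2.0 - 31.749 i$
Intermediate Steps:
$y{\left(g \right)} = \sqrt{-1 + g}$
$2 + y{\left(-6 \right)} O{\left(3,-12 \right)} = 2 + \sqrt{-1 - 6} \left(-12\right) = 2 + \sqrt{-7} \left(-12\right) = 2 + i \sqrt{7} \left(-12\right) = 2 - 12 i \sqrt{7}$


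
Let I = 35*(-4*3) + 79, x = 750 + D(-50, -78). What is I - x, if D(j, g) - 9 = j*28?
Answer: 300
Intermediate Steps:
D(j, g) = 9 + 28*j (D(j, g) = 9 + j*28 = 9 + 28*j)
x = -641 (x = 750 + (9 + 28*(-50)) = 750 + (9 - 1400) = 750 - 1391 = -641)
I = -341 (I = 35*(-12) + 79 = -420 + 79 = -341)
I - x = -341 - 1*(-641) = -341 + 641 = 300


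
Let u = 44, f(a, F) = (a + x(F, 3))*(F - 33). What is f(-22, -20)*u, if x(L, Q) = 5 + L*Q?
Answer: 179564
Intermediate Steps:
f(a, F) = (-33 + F)*(5 + a + 3*F) (f(a, F) = (a + (5 + F*3))*(F - 33) = (a + (5 + 3*F))*(-33 + F) = (5 + a + 3*F)*(-33 + F) = (-33 + F)*(5 + a + 3*F))
f(-22, -20)*u = (-165 - 94*(-20) - 33*(-22) + 3*(-20)² - 20*(-22))*44 = (-165 + 1880 + 726 + 3*400 + 440)*44 = (-165 + 1880 + 726 + 1200 + 440)*44 = 4081*44 = 179564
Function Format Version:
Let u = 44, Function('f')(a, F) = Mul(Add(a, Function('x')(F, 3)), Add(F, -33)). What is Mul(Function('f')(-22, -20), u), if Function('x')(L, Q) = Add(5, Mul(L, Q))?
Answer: 179564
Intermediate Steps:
Function('f')(a, F) = Mul(Add(-33, F), Add(5, a, Mul(3, F))) (Function('f')(a, F) = Mul(Add(a, Add(5, Mul(F, 3))), Add(F, -33)) = Mul(Add(a, Add(5, Mul(3, F))), Add(-33, F)) = Mul(Add(5, a, Mul(3, F)), Add(-33, F)) = Mul(Add(-33, F), Add(5, a, Mul(3, F))))
Mul(Function('f')(-22, -20), u) = Mul(Add(-165, Mul(-94, -20), Mul(-33, -22), Mul(3, Pow(-20, 2)), Mul(-20, -22)), 44) = Mul(Add(-165, 1880, 726, Mul(3, 400), 440), 44) = Mul(Add(-165, 1880, 726, 1200, 440), 44) = Mul(4081, 44) = 179564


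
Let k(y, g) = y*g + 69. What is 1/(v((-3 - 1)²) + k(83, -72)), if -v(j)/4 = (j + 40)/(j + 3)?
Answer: -19/112457 ≈ -0.00016895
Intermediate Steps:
k(y, g) = 69 + g*y (k(y, g) = g*y + 69 = 69 + g*y)
v(j) = -4*(40 + j)/(3 + j) (v(j) = -4*(j + 40)/(j + 3) = -4*(40 + j)/(3 + j))
1/(v((-3 - 1)²) + k(83, -72)) = 1/(4*(-40 - (-3 - 1)²)/(3 + (-3 - 1)²) + (69 - 72*83)) = 1/(4*(-40 - 1*(-4)²)/(3 + (-4)²) + (69 - 5976)) = 1/(4*(-40 - 1*16)/(3 + 16) - 5907) = 1/(4*(-40 - 16)/19 - 5907) = 1/(4*(1/19)*(-56) - 5907) = 1/(-224/19 - 5907) = 1/(-112457/19) = -19/112457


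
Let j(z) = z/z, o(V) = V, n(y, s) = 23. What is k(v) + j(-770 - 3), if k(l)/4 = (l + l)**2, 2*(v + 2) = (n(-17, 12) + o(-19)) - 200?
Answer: 160001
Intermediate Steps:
j(z) = 1
v = -100 (v = -2 + ((23 - 19) - 200)/2 = -2 + (4 - 200)/2 = -2 + (1/2)*(-196) = -2 - 98 = -100)
k(l) = 16*l**2 (k(l) = 4*(l + l)**2 = 4*(2*l)**2 = 4*(4*l**2) = 16*l**2)
k(v) + j(-770 - 3) = 16*(-100)**2 + 1 = 16*10000 + 1 = 160000 + 1 = 160001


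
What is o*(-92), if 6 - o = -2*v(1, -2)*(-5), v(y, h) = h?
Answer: -2392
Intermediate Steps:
o = 26 (o = 6 - (-2*(-2))*(-5) = 6 - 4*(-5) = 6 - 1*(-20) = 6 + 20 = 26)
o*(-92) = 26*(-92) = -2392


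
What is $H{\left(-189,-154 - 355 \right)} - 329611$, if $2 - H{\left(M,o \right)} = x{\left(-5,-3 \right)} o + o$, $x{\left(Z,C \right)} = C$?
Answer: $-330627$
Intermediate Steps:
$H{\left(M,o \right)} = 2 + 2 o$ ($H{\left(M,o \right)} = 2 - \left(- 3 o + o\right) = 2 - - 2 o = 2 + 2 o$)
$H{\left(-189,-154 - 355 \right)} - 329611 = \left(2 + 2 \left(-154 - 355\right)\right) - 329611 = \left(2 + 2 \left(-509\right)\right) - 329611 = \left(2 - 1018\right) - 329611 = -1016 - 329611 = -330627$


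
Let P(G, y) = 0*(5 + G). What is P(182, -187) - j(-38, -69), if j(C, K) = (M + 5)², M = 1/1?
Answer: -36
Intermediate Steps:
M = 1 (M = 1*1 = 1)
P(G, y) = 0
j(C, K) = 36 (j(C, K) = (1 + 5)² = 6² = 36)
P(182, -187) - j(-38, -69) = 0 - 1*36 = 0 - 36 = -36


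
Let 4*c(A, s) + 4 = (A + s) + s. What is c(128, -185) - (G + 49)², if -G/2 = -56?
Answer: -51965/2 ≈ -25983.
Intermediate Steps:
G = 112 (G = -2*(-56) = 112)
c(A, s) = -1 + s/2 + A/4 (c(A, s) = -1 + ((A + s) + s)/4 = -1 + (A + 2*s)/4 = -1 + (s/2 + A/4) = -1 + s/2 + A/4)
c(128, -185) - (G + 49)² = (-1 + (½)*(-185) + (¼)*128) - (112 + 49)² = (-1 - 185/2 + 32) - 1*161² = -123/2 - 1*25921 = -123/2 - 25921 = -51965/2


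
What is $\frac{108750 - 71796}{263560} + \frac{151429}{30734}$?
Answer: $\frac{932872079}{184096660} \approx 5.0673$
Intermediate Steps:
$\frac{108750 - 71796}{263560} + \frac{151429}{30734} = 36954 \cdot \frac{1}{263560} + 151429 \cdot \frac{1}{30734} = \frac{18477}{131780} + \frac{151429}{30734} = \frac{932872079}{184096660}$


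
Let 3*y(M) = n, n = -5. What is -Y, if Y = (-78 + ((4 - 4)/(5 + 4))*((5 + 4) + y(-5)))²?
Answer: -6084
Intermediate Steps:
y(M) = -5/3 (y(M) = (⅓)*(-5) = -5/3)
Y = 6084 (Y = (-78 + ((4 - 4)/(5 + 4))*((5 + 4) - 5/3))² = (-78 + (0/9)*(9 - 5/3))² = (-78 + (0*(⅑))*(22/3))² = (-78 + 0*(22/3))² = (-78 + 0)² = (-78)² = 6084)
-Y = -1*6084 = -6084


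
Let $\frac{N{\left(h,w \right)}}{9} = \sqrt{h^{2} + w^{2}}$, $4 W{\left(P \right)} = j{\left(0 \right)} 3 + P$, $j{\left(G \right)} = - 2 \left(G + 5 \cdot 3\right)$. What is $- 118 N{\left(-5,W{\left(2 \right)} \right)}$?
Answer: $- 1062 \sqrt{509} \approx -23960.0$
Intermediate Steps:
$j{\left(G \right)} = -30 - 2 G$ ($j{\left(G \right)} = - 2 \left(G + 15\right) = - 2 \left(15 + G\right) = -30 - 2 G$)
$W{\left(P \right)} = - \frac{45}{2} + \frac{P}{4}$ ($W{\left(P \right)} = \frac{\left(-30 - 0\right) 3 + P}{4} = \frac{\left(-30 + 0\right) 3 + P}{4} = \frac{\left(-30\right) 3 + P}{4} = \frac{-90 + P}{4} = - \frac{45}{2} + \frac{P}{4}$)
$N{\left(h,w \right)} = 9 \sqrt{h^{2} + w^{2}}$
$- 118 N{\left(-5,W{\left(2 \right)} \right)} = - 118 \cdot 9 \sqrt{\left(-5\right)^{2} + \left(- \frac{45}{2} + \frac{1}{4} \cdot 2\right)^{2}} = - 118 \cdot 9 \sqrt{25 + \left(- \frac{45}{2} + \frac{1}{2}\right)^{2}} = - 118 \cdot 9 \sqrt{25 + \left(-22\right)^{2}} = - 118 \cdot 9 \sqrt{25 + 484} = - 118 \cdot 9 \sqrt{509} = - 1062 \sqrt{509}$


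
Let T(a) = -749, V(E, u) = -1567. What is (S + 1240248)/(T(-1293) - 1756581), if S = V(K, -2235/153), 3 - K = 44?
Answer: -1238681/1757330 ≈ -0.70487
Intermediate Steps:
K = -41 (K = 3 - 1*44 = 3 - 44 = -41)
S = -1567
(S + 1240248)/(T(-1293) - 1756581) = (-1567 + 1240248)/(-749 - 1756581) = 1238681/(-1757330) = 1238681*(-1/1757330) = -1238681/1757330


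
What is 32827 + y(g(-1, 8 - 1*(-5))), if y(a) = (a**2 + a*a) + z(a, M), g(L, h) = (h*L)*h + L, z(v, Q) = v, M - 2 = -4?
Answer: 90457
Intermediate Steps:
M = -2 (M = 2 - 4 = -2)
g(L, h) = L + L*h**2 (g(L, h) = (L*h)*h + L = L*h**2 + L = L + L*h**2)
y(a) = a + 2*a**2 (y(a) = (a**2 + a*a) + a = (a**2 + a**2) + a = 2*a**2 + a = a + 2*a**2)
32827 + y(g(-1, 8 - 1*(-5))) = 32827 + (-(1 + (8 - 1*(-5))**2))*(1 + 2*(-(1 + (8 - 1*(-5))**2))) = 32827 + (-(1 + (8 + 5)**2))*(1 + 2*(-(1 + (8 + 5)**2))) = 32827 + (-(1 + 13**2))*(1 + 2*(-(1 + 13**2))) = 32827 + (-(1 + 169))*(1 + 2*(-(1 + 169))) = 32827 + (-1*170)*(1 + 2*(-1*170)) = 32827 - 170*(1 + 2*(-170)) = 32827 - 170*(1 - 340) = 32827 - 170*(-339) = 32827 + 57630 = 90457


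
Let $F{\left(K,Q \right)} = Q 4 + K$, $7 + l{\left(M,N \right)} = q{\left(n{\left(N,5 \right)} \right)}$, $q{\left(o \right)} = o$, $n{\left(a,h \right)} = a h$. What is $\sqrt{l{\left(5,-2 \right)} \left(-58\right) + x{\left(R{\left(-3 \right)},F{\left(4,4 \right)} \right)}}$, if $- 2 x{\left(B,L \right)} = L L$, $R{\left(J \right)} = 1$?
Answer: $\sqrt{786} \approx 28.036$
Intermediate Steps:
$l{\left(M,N \right)} = -7 + 5 N$ ($l{\left(M,N \right)} = -7 + N 5 = -7 + 5 N$)
$F{\left(K,Q \right)} = K + 4 Q$ ($F{\left(K,Q \right)} = 4 Q + K = K + 4 Q$)
$x{\left(B,L \right)} = - \frac{L^{2}}{2}$ ($x{\left(B,L \right)} = - \frac{L L}{2} = - \frac{L^{2}}{2}$)
$\sqrt{l{\left(5,-2 \right)} \left(-58\right) + x{\left(R{\left(-3 \right)},F{\left(4,4 \right)} \right)}} = \sqrt{\left(-7 + 5 \left(-2\right)\right) \left(-58\right) - \frac{\left(4 + 4 \cdot 4\right)^{2}}{2}} = \sqrt{\left(-7 - 10\right) \left(-58\right) - \frac{\left(4 + 16\right)^{2}}{2}} = \sqrt{\left(-17\right) \left(-58\right) - \frac{20^{2}}{2}} = \sqrt{986 - 200} = \sqrt{786}$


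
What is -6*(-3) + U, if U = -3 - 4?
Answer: 11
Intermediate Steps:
U = -7
-6*(-3) + U = -6*(-3) - 7 = 18 - 7 = 11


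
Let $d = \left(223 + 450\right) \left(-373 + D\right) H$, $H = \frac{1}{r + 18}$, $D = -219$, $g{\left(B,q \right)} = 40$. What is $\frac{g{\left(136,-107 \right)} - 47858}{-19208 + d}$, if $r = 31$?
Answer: $\frac{1171541}{669804} \approx 1.7491$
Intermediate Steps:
$H = \frac{1}{49}$ ($H = \frac{1}{31 + 18} = \frac{1}{49} \approx 0.020408$)
$d = - \frac{398416}{49}$ ($d = \left(223 + 450\right) \left(-373 - 219\right) \frac{1}{49} = 673 \left(-592\right) \frac{1}{49} = \left(-398416\right) \frac{1}{49} = - \frac{398416}{49} \approx -8130.9$)
$\frac{g{\left(136,-107 \right)} - 47858}{-19208 + d} = \frac{40 - 47858}{-19208 - \frac{398416}{49}} = - \frac{47818}{- \frac{1339608}{49}} = \left(-47818\right) \left(- \frac{49}{1339608}\right) = \frac{1171541}{669804}$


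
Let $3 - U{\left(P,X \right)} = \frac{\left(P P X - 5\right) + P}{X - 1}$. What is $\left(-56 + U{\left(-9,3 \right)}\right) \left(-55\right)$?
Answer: $\frac{18425}{2} \approx 9212.5$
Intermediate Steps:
$U{\left(P,X \right)} = 3 - \frac{-5 + P + X P^{2}}{-1 + X}$ ($U{\left(P,X \right)} = 3 - \frac{\left(P P X - 5\right) + P}{X - 1} = 3 - \frac{\left(P^{2} X - 5\right) + P}{-1 + X} = 3 - \frac{\left(X P^{2} - 5\right) + P}{-1 + X} = 3 - \frac{\left(-5 + X P^{2}\right) + P}{-1 + X} = 3 - \frac{-5 + P + X P^{2}}{-1 + X}$)
$\left(-56 + U{\left(-9,3 \right)}\right) \left(-55\right) = \left(-56 + \frac{2 - -9 + 3 \cdot 3 - 3 \left(-9\right)^{2}}{-1 + 3}\right) \left(-55\right) = \left(-56 + \frac{2 + 9 + 9 - 3 \cdot 81}{2}\right) \left(-55\right) = \left(-56 + \frac{2 + 9 + 9 - 243}{2}\right) \left(-55\right) = \left(-56 + \frac{1}{2} \left(-223\right)\right) \left(-55\right) = \left(-56 - \frac{223}{2}\right) \left(-55\right) = \left(- \frac{335}{2}\right) \left(-55\right) = \frac{18425}{2}$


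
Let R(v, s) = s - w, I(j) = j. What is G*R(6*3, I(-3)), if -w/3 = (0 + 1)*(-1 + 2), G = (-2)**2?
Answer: 0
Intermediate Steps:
G = 4
w = -3 (w = -3*(0 + 1)*(-1 + 2) = -3 ≈ -3.0000)
R(v, s) = 3 + s (R(v, s) = s - 1*(-3) = s + 3 = 3 + s)
G*R(6*3, I(-3)) = 4*(3 - 3) = 4*0 = 0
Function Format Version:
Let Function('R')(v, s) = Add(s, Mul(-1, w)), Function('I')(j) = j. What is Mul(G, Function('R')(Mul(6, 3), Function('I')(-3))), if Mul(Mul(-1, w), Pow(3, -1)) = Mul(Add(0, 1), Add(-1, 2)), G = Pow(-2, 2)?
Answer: 0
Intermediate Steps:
G = 4
w = -3 (w = Mul(-3, Mul(Add(0, 1), Add(-1, 2))) = Mul(-3, Mul(1, 1)) = Mul(-3, 1) = -3)
Function('R')(v, s) = Add(3, s) (Function('R')(v, s) = Add(s, Mul(-1, -3)) = Add(s, 3) = Add(3, s))
Mul(G, Function('R')(Mul(6, 3), Function('I')(-3))) = Mul(4, Add(3, -3)) = Mul(4, 0) = 0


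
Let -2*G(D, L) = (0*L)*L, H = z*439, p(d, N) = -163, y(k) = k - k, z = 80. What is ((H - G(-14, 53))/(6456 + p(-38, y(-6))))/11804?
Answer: 8780/18570643 ≈ 0.00047279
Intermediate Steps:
y(k) = 0
H = 35120 (H = 80*439 = 35120)
G(D, L) = 0 (G(D, L) = -0*L*L/2 = -0*L = -½*0 = 0)
((H - G(-14, 53))/(6456 + p(-38, y(-6))))/11804 = ((35120 - 1*0)/(6456 - 163))/11804 = ((35120 + 0)/6293)*(1/11804) = (35120*(1/6293))*(1/11804) = (35120/6293)*(1/11804) = 8780/18570643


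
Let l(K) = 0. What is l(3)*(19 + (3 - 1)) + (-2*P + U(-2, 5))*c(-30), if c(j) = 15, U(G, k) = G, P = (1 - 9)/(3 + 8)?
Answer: -90/11 ≈ -8.1818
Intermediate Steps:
P = -8/11 ≈ -0.72727
l(3)*(19 + (3 - 1)) + (-2*P + U(-2, 5))*c(-30) = 0*(19 + (3 - 1)) + (-2*(-8/11) - 2)*15 = 0*(19 + 2) + (16/11 - 2)*15 = 0*21 - 6/11*15 = 0 - 90/11 = -90/11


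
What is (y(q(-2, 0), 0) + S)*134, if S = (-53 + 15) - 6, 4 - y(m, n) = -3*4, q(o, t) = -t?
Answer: -3752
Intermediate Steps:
y(m, n) = 16 (y(m, n) = 4 - (-3)*4 = 4 - 1*(-12) = 4 + 12 = 16)
S = -44 (S = -38 - 6 = -44)
(y(q(-2, 0), 0) + S)*134 = (16 - 44)*134 = -28*134 = -3752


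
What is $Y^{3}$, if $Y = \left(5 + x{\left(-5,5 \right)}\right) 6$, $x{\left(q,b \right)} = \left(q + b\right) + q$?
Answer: $0$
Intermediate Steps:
$x{\left(q,b \right)} = b + 2 q$ ($x{\left(q,b \right)} = \left(b + q\right) + q = b + 2 q$)
$Y = 0$ ($Y = \left(5 + \left(5 + 2 \left(-5\right)\right)\right) 6 = \left(5 + \left(5 - 10\right)\right) 6 = \left(5 - 5\right) 6 = 0 \cdot 6 = 0$)
$Y^{3} = 0^{3} = 0$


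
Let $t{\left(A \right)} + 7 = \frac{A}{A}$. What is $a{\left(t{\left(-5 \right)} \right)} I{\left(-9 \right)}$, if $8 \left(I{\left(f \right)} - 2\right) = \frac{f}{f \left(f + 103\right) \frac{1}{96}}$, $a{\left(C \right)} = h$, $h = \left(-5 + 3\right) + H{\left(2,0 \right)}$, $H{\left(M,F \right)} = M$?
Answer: $0$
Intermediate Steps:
$t{\left(A \right)} = -6$ ($t{\left(A \right)} = -7 + \frac{A}{A} = -7 + 1 = -6$)
$h = 0$ ($h = \left(-5 + 3\right) + 2 = -2 + 2 = 0$)
$a{\left(C \right)} = 0$
$I{\left(f \right)} = 2 + \frac{12}{103 + f}$ ($I{\left(f \right)} = 2 + \frac{f \frac{1}{f \left(f + 103\right) \frac{1}{96}}}{8} = 2 + \frac{f \frac{1}{f \left(103 + f\right) \frac{1}{96}}}{8} = 2 + \frac{f \frac{1}{\frac{1}{96} f \left(103 + f\right)}}{8} = 2 + \frac{f \frac{96}{f \left(103 + f\right)}}{8} = 2 + \frac{96 \frac{1}{103 + f}}{8} = 2 + \frac{12}{103 + f}$)
$a{\left(t{\left(-5 \right)} \right)} I{\left(-9 \right)} = 0 \frac{2 \left(109 - 9\right)}{103 - 9} = 0 \cdot 2 \cdot \frac{1}{94} \cdot 100 = 0 \cdot \frac{100}{47} = 0$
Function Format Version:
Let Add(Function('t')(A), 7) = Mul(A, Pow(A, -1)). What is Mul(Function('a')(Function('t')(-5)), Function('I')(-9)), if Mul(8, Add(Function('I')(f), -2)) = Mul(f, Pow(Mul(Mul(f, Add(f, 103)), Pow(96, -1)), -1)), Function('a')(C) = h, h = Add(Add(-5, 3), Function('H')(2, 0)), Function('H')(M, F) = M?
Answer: 0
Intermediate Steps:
Function('t')(A) = -6 (Function('t')(A) = Add(-7, Mul(A, Pow(A, -1))) = Add(-7, 1) = -6)
h = 0 (h = Add(Add(-5, 3), 2) = Add(-2, 2) = 0)
Function('a')(C) = 0
Function('I')(f) = Add(2, Mul(12, Pow(Add(103, f), -1))) (Function('I')(f) = Add(2, Mul(Rational(1, 8), Mul(f, Pow(Mul(Mul(f, Add(f, 103)), Pow(96, -1)), -1)))) = Add(2, Mul(Rational(1, 8), Mul(f, Pow(Mul(Mul(f, Add(103, f)), Rational(1, 96)), -1)))) = Add(2, Mul(Rational(1, 8), Mul(f, Pow(Mul(Rational(1, 96), f, Add(103, f)), -1)))) = Add(2, Mul(Rational(1, 8), Mul(f, Mul(96, Pow(f, -1), Pow(Add(103, f), -1))))) = Add(2, Mul(Rational(1, 8), Mul(96, Pow(Add(103, f), -1)))) = Add(2, Mul(12, Pow(Add(103, f), -1))))
Mul(Function('a')(Function('t')(-5)), Function('I')(-9)) = Mul(0, Mul(2, Pow(Add(103, -9), -1), Add(109, -9))) = Mul(0, Mul(2, Pow(94, -1), 100)) = Mul(0, Mul(2, Rational(1, 94), 100)) = Mul(0, Rational(100, 47)) = 0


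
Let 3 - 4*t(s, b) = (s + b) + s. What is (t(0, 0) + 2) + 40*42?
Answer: 6731/4 ≈ 1682.8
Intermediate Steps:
t(s, b) = ¾ - s/2 - b/4 (t(s, b) = ¾ - ((s + b) + s)/4 = ¾ - ((b + s) + s)/4 = ¾ - (b + 2*s)/4 = ¾ + (-s/2 - b/4) = ¾ - s/2 - b/4)
(t(0, 0) + 2) + 40*42 = ((¾ - ½*0 - ¼*0) + 2) + 40*42 = ((¾ + 0 + 0) + 2) + 1680 = (¾ + 2) + 1680 = 11/4 + 1680 = 6731/4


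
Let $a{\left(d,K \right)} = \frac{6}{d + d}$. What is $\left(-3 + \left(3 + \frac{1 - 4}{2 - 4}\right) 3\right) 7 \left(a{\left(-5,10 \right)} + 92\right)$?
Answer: $\frac{67179}{10} \approx 6717.9$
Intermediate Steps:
$a{\left(d,K \right)} = \frac{3}{d}$ ($a{\left(d,K \right)} = \frac{6}{2 d} = 6 \frac{1}{2 d} = \frac{3}{d}$)
$\left(-3 + \left(3 + \frac{1 - 4}{2 - 4}\right) 3\right) 7 \left(a{\left(-5,10 \right)} + 92\right) = \left(-3 + \left(3 + \frac{1 - 4}{2 - 4}\right) 3\right) 7 \left(\frac{3}{-5} + 92\right) = \left(-3 + \left(3 - \frac{3}{-2}\right) 3\right) 7 \left(3 \left(- \frac{1}{5}\right) + 92\right) = \left(-3 + \left(3 - - \frac{3}{2}\right) 3\right) 7 \left(- \frac{3}{5} + 92\right) = \left(-3 + \left(3 + \frac{3}{2}\right) 3\right) 7 \cdot \frac{457}{5} = \left(-3 + \frac{9}{2} \cdot 3\right) 7 \cdot \frac{457}{5} = \left(-3 + \frac{27}{2}\right) 7 \cdot \frac{457}{5} = \frac{21}{2} \cdot 7 \cdot \frac{457}{5} = \frac{147}{2} \cdot \frac{457}{5} = \frac{67179}{10}$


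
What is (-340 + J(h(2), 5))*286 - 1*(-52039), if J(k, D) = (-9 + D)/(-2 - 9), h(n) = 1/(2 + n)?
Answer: -45097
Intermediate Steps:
J(k, D) = 9/11 - D/11 (J(k, D) = (-9 + D)/(-11) = (-9 + D)*(-1/11) = 9/11 - D/11)
(-340 + J(h(2), 5))*286 - 1*(-52039) = (-340 + (9/11 - 1/11*5))*286 - 1*(-52039) = (-340 + (9/11 - 5/11))*286 + 52039 = (-340 + 4/11)*286 + 52039 = -3736/11*286 + 52039 = -97136 + 52039 = -45097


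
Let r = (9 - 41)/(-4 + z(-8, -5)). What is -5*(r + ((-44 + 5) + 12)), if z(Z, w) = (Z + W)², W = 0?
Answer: 413/3 ≈ 137.67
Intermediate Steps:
z(Z, w) = Z² (z(Z, w) = (Z + 0)² = Z²)
r = -8/15 (r = (9 - 41)/(-4 + (-8)²) = -32/(-4 + 64) = -32/60 = -32*1/60 = -8/15 ≈ -0.53333)
-5*(r + ((-44 + 5) + 12)) = -5*(-8/15 + ((-44 + 5) + 12)) = -5*(-8/15 + (-39 + 12)) = -5*(-8/15 - 27) = -5*(-413/15) = 413/3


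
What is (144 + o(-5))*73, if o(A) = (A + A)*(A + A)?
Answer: 17812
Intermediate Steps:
o(A) = 4*A² (o(A) = (2*A)*(2*A) = 4*A²)
(144 + o(-5))*73 = (144 + 4*(-5)²)*73 = (144 + 4*25)*73 = (144 + 100)*73 = 244*73 = 17812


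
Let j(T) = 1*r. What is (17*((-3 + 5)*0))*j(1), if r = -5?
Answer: 0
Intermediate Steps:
j(T) = -5 (j(T) = 1*(-5) = -5)
(17*((-3 + 5)*0))*j(1) = (17*((-3 + 5)*0))*(-5) = (17*(2*0))*(-5) = (17*0)*(-5) = 0*(-5) = 0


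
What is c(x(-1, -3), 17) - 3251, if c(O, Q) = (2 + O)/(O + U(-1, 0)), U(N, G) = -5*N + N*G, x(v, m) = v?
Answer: -13003/4 ≈ -3250.8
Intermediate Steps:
U(N, G) = -5*N + G*N
c(O, Q) = (2 + O)/(5 + O) (c(O, Q) = (2 + O)/(O - (-5 + 0)) = (2 + O)/(O - 1*(-5)) = (2 + O)/(O + 5) = (2 + O)/(5 + O))
c(x(-1, -3), 17) - 3251 = (2 - 1)/(5 - 1) - 3251 = 1/4 - 3251 = (¼)*1 - 3251 = ¼ - 3251 = -13003/4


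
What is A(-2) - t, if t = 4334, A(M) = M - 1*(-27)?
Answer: -4309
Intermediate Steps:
A(M) = 27 + M (A(M) = M + 27 = 27 + M)
A(-2) - t = (27 - 2) - 1*4334 = 25 - 4334 = -4309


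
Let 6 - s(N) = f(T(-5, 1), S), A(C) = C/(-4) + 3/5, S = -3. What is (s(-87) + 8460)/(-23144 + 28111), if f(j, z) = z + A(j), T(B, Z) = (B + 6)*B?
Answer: 169343/99340 ≈ 1.7047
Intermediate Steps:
T(B, Z) = B*(6 + B) (T(B, Z) = (6 + B)*B = B*(6 + B))
A(C) = 3/5 - C/4 (A(C) = C*(-1/4) + 3*(1/5) = -C/4 + 3/5 = 3/5 - C/4)
f(j, z) = 3/5 + z - j/4 (f(j, z) = z + (3/5 - j/4) = 3/5 + z - j/4)
s(N) = 143/20 (s(N) = 6 - (3/5 - 3 - (-5)*(6 - 5)/4) = 6 - (3/5 - 3 - (-5)/4) = 6 - (3/5 - 3 - 1/4*(-5)) = 6 - (3/5 - 3 + 5/4) = 6 - 1*(-23/20) = 6 + 23/20 = 143/20)
(s(-87) + 8460)/(-23144 + 28111) = (143/20 + 8460)/(-23144 + 28111) = (169343/20)/4967 = (169343/20)*(1/4967) = 169343/99340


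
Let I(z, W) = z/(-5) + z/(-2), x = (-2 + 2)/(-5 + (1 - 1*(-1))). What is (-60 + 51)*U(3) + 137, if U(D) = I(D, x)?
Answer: 1559/10 ≈ 155.90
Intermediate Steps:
x = 0 (x = 0/(-5 + (1 + 1)) = 0/(-5 + 2) = 0/(-3) = 0*(-1/3) = 0)
I(z, W) = -7*z/10 (I(z, W) = z*(-1/5) + z*(-1/2) = -z/5 - z/2 = -7*z/10)
U(D) = -7*D/10
(-60 + 51)*U(3) + 137 = (-60 + 51)*(-7/10*3) + 137 = -9*(-21/10) + 137 = 189/10 + 137 = 1559/10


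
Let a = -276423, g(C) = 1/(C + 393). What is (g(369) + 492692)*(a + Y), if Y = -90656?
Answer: -137812948008095/762 ≈ -1.8086e+11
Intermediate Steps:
g(C) = 1/(393 + C)
(g(369) + 492692)*(a + Y) = (1/(393 + 369) + 492692)*(-276423 - 90656) = (1/762 + 492692)*(-367079) = (375431305/762)*(-367079) = -137812948008095/762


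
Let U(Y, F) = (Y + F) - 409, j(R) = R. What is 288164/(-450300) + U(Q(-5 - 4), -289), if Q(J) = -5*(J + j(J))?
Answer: -68517641/112575 ≈ -608.64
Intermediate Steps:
Q(J) = -10*J (Q(J) = -5*(J + J) = -10*J)
U(Y, F) = -409 + F + Y (U(Y, F) = (F + Y) - 409 = -409 + F + Y)
288164/(-450300) + U(Q(-5 - 4), -289) = 288164/(-450300) + (-409 - 289 - 10*(-5 - 4)) = 288164*(-1/450300) + (-409 - 289 - 10*(-9)) = -72041/112575 + (-409 - 289 + 90) = -72041/112575 - 608 = -68517641/112575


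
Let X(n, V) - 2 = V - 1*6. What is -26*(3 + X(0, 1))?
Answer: 0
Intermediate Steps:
X(n, V) = -4 + V (X(n, V) = 2 + (V - 1*6) = 2 + (V - 6) = 2 + (-6 + V) = -4 + V)
-26*(3 + X(0, 1)) = -26*(3 + (-4 + 1)) = -26*(3 - 3) = -26*0 = 0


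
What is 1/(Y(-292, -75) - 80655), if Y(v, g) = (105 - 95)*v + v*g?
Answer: -1/61675 ≈ -1.6214e-5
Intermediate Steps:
Y(v, g) = 10*v + g*v
1/(Y(-292, -75) - 80655) = 1/(-292*(10 - 75) - 80655) = 1/(-292*(-65) - 80655) = 1/(18980 - 80655) = 1/(-61675) = -1/61675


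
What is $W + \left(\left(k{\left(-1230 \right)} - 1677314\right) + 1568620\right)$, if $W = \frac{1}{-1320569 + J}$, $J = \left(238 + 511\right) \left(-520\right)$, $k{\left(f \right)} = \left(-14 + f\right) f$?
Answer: $\frac{2430708109873}{1710049} \approx 1.4214 \cdot 10^{6}$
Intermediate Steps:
$k{\left(f \right)} = f \left(-14 + f\right)$
$J = -389480$ ($J = 749 \left(-520\right) = -389480$)
$W = - \frac{1}{1710049}$ ($W = \frac{1}{-1320569 - 389480} = \frac{1}{-1710049} = - \frac{1}{1710049} \approx -5.8478 \cdot 10^{-7}$)
$W + \left(\left(k{\left(-1230 \right)} - 1677314\right) + 1568620\right) = - \frac{1}{1710049} - \left(108694 + 1230 \left(-14 - 1230\right)\right) = - \frac{1}{1710049} + \left(\left(\left(-1230\right) \left(-1244\right) - 1677314\right) + 1568620\right) = - \frac{1}{1710049} + \left(\left(1530120 - 1677314\right) + 1568620\right) = - \frac{1}{1710049} + \left(-147194 + 1568620\right) = - \frac{1}{1710049} + 1421426 = \frac{2430708109873}{1710049}$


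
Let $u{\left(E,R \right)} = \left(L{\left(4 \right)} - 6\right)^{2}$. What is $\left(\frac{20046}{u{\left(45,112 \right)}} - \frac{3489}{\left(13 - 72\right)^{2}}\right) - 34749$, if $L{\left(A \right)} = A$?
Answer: $- \frac{207039453}{6962} \approx -29739.0$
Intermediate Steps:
$u{\left(E,R \right)} = 4$ ($u{\left(E,R \right)} = \left(4 - 6\right)^{2} = \left(-2\right)^{2} = 4$)
$\left(\frac{20046}{u{\left(45,112 \right)}} - \frac{3489}{\left(13 - 72\right)^{2}}\right) - 34749 = \left(\frac{20046}{4} - \frac{3489}{\left(13 - 72\right)^{2}}\right) - 34749 = \left(20046 \cdot \frac{1}{4} - \frac{3489}{\left(-59\right)^{2}}\right) - 34749 = \left(\frac{10023}{2} - \frac{3489}{3481}\right) - 34749 = \frac{34883085}{6962} - 34749 = - \frac{207039453}{6962}$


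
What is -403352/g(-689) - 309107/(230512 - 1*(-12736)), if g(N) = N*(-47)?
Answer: -108124379277/7877099984 ≈ -13.726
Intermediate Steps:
g(N) = -47*N
-403352/g(-689) - 309107/(230512 - 1*(-12736)) = -403352/((-47*(-689))) - 309107/(230512 - 1*(-12736)) = -403352/32383 - 309107/(230512 + 12736) = -403352*1/32383 - 309107/243248 = -403352/32383 - 309107*1/243248 = -403352/32383 - 309107/243248 = -108124379277/7877099984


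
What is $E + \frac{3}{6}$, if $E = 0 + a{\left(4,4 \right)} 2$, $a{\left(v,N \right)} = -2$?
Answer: $- \frac{7}{2} \approx -3.5$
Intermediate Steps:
$E = -4$ ($E = 0 - 4 = -4$)
$E + \frac{3}{6} = -4 + \frac{3}{6} = -4 + 3 \cdot \frac{1}{6} = -4 + \frac{1}{2} = - \frac{7}{2}$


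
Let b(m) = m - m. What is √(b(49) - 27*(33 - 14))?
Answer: 3*I*√57 ≈ 22.65*I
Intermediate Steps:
b(m) = 0
√(b(49) - 27*(33 - 14)) = √(0 - 27*(33 - 14)) = √(0 - 27*19) = √(0 - 513) = √(-513) = 3*I*√57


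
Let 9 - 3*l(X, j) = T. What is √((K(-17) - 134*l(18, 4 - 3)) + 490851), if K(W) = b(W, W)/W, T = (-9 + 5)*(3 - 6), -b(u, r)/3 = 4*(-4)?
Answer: √141893849/17 ≈ 700.70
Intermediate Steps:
b(u, r) = 48 (b(u, r) = -12*(-4) = -3*(-16) = 48)
T = 12 (T = -4*(-3) = 12)
K(W) = 48/W
l(X, j) = -1 (l(X, j) = 3 - ⅓*12 = 3 - 4 = -1)
√((K(-17) - 134*l(18, 4 - 3)) + 490851) = √((48/(-17) - 134*(-1)) + 490851) = √((48*(-1/17) + 134) + 490851) = √((-48/17 + 134) + 490851) = √(2230/17 + 490851) = √(8346697/17) = √141893849/17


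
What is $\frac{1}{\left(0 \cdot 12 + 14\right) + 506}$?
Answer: $\frac{1}{520} \approx 0.0019231$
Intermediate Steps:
$\frac{1}{\left(0 \cdot 12 + 14\right) + 506} = \frac{1}{\left(0 + 14\right) + 506} = \frac{1}{14 + 506} = \frac{1}{520}$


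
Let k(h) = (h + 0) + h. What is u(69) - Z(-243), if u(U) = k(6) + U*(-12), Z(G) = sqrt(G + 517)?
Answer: -816 - sqrt(274) ≈ -832.55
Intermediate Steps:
k(h) = 2*h (k(h) = h + h = 2*h)
Z(G) = sqrt(517 + G)
u(U) = 12 - 12*U (u(U) = 2*6 + U*(-12) = 12 - 12*U)
u(69) - Z(-243) = (12 - 12*69) - sqrt(517 - 243) = (12 - 828) - sqrt(274) = -816 - sqrt(274)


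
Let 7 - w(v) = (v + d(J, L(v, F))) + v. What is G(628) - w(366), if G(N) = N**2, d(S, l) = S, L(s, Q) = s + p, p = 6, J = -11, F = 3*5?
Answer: 395098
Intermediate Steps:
F = 15
L(s, Q) = 6 + s (L(s, Q) = s + 6 = 6 + s)
w(v) = 18 - 2*v (w(v) = 7 - ((v - 11) + v) = 7 - ((-11 + v) + v) = 7 - (-11 + 2*v) = 7 + (11 - 2*v) = 18 - 2*v)
G(628) - w(366) = 628**2 - (18 - 2*366) = 394384 - (18 - 732) = 394384 - 1*(-714) = 394384 + 714 = 395098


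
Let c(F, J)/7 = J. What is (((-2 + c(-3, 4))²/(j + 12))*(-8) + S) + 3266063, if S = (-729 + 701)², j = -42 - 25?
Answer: 179681993/55 ≈ 3.2669e+6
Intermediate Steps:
c(F, J) = 7*J
j = -67
S = 784 (S = (-28)² = 784)
(((-2 + c(-3, 4))²/(j + 12))*(-8) + S) + 3266063 = (((-2 + 7*4)²/(-67 + 12))*(-8) + 784) + 3266063 = (((-2 + 28)²/(-55))*(-8) + 784) + 3266063 = ((26²*(-1/55))*(-8) + 784) + 3266063 = ((676*(-1/55))*(-8) + 784) + 3266063 = (-676/55*(-8) + 784) + 3266063 = (5408/55 + 784) + 3266063 = 48528/55 + 3266063 = 179681993/55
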